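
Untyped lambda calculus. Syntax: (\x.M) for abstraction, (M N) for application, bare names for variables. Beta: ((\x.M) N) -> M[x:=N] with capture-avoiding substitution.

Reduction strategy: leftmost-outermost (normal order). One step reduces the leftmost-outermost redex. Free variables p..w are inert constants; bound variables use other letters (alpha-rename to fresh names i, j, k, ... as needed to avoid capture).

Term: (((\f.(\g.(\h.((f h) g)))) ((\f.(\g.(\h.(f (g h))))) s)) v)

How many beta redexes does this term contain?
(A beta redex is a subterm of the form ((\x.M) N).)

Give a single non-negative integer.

Answer: 2

Derivation:
Term: (((\f.(\g.(\h.((f h) g)))) ((\f.(\g.(\h.(f (g h))))) s)) v)
  Redex: ((\f.(\g.(\h.((f h) g)))) ((\f.(\g.(\h.(f (g h))))) s))
  Redex: ((\f.(\g.(\h.(f (g h))))) s)
Total redexes: 2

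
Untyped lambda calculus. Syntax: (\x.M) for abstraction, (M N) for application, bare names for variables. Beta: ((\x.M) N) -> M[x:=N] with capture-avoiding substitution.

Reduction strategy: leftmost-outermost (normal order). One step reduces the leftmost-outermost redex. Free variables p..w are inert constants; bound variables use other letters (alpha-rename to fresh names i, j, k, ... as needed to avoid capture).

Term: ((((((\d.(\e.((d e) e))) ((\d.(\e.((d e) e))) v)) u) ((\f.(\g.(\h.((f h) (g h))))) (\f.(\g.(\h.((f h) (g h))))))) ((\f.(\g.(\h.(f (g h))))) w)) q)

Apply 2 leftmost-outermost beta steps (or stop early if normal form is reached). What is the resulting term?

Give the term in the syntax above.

Answer: (((((((\d.(\e.((d e) e))) v) u) u) ((\f.(\g.(\h.((f h) (g h))))) (\f.(\g.(\h.((f h) (g h))))))) ((\f.(\g.(\h.(f (g h))))) w)) q)

Derivation:
Step 0: ((((((\d.(\e.((d e) e))) ((\d.(\e.((d e) e))) v)) u) ((\f.(\g.(\h.((f h) (g h))))) (\f.(\g.(\h.((f h) (g h))))))) ((\f.(\g.(\h.(f (g h))))) w)) q)
Step 1: (((((\e.((((\d.(\e.((d e) e))) v) e) e)) u) ((\f.(\g.(\h.((f h) (g h))))) (\f.(\g.(\h.((f h) (g h))))))) ((\f.(\g.(\h.(f (g h))))) w)) q)
Step 2: (((((((\d.(\e.((d e) e))) v) u) u) ((\f.(\g.(\h.((f h) (g h))))) (\f.(\g.(\h.((f h) (g h))))))) ((\f.(\g.(\h.(f (g h))))) w)) q)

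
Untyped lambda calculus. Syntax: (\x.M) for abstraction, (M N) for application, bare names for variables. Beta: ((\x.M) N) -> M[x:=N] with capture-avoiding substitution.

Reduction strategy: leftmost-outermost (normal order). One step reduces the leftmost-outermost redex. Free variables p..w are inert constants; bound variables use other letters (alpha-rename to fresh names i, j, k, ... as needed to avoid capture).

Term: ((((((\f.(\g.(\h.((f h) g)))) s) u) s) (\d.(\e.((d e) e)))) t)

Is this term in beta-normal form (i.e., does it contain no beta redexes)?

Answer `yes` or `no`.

Answer: no

Derivation:
Term: ((((((\f.(\g.(\h.((f h) g)))) s) u) s) (\d.(\e.((d e) e)))) t)
Found 1 beta redex(es).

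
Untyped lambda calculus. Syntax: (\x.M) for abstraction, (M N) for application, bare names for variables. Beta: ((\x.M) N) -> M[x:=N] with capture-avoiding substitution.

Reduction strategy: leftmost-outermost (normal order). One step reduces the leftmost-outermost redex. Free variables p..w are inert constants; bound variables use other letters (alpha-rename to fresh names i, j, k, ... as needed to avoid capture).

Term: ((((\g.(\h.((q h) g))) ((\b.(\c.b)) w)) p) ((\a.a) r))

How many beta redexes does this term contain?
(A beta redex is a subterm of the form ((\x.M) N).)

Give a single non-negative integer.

Term: ((((\g.(\h.((q h) g))) ((\b.(\c.b)) w)) p) ((\a.a) r))
  Redex: ((\g.(\h.((q h) g))) ((\b.(\c.b)) w))
  Redex: ((\b.(\c.b)) w)
  Redex: ((\a.a) r)
Total redexes: 3

Answer: 3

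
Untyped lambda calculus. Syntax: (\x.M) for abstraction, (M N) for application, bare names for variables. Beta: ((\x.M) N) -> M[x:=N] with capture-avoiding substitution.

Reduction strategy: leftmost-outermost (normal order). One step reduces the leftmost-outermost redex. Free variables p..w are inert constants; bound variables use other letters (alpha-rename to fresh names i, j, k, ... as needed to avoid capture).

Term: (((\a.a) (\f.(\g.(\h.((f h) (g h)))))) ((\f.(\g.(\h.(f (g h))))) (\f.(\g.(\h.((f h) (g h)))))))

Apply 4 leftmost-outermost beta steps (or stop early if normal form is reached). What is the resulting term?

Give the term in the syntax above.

Answer: (\g.(\h.((\i.((\f.(\g.(\h.((f h) (g h))))) (h i))) (g h))))

Derivation:
Step 0: (((\a.a) (\f.(\g.(\h.((f h) (g h)))))) ((\f.(\g.(\h.(f (g h))))) (\f.(\g.(\h.((f h) (g h)))))))
Step 1: ((\f.(\g.(\h.((f h) (g h))))) ((\f.(\g.(\h.(f (g h))))) (\f.(\g.(\h.((f h) (g h)))))))
Step 2: (\g.(\h.((((\f.(\g.(\h.(f (g h))))) (\f.(\g.(\h.((f h) (g h)))))) h) (g h))))
Step 3: (\g.(\h.(((\g.(\h.((\f.(\g.(\h.((f h) (g h))))) (g h)))) h) (g h))))
Step 4: (\g.(\h.((\i.((\f.(\g.(\h.((f h) (g h))))) (h i))) (g h))))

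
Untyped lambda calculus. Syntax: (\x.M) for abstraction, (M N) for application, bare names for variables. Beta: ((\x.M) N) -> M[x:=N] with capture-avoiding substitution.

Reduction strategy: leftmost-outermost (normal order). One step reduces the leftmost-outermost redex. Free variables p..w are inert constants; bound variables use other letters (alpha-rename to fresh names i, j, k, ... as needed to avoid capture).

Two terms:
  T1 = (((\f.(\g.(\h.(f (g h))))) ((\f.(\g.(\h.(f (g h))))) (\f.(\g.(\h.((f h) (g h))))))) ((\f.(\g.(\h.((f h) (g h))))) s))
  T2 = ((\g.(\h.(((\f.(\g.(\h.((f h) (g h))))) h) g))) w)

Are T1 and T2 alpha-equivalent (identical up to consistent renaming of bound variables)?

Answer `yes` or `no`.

Term 1: (((\f.(\g.(\h.(f (g h))))) ((\f.(\g.(\h.(f (g h))))) (\f.(\g.(\h.((f h) (g h))))))) ((\f.(\g.(\h.((f h) (g h))))) s))
Term 2: ((\g.(\h.(((\f.(\g.(\h.((f h) (g h))))) h) g))) w)
Alpha-equivalence: compare structure up to binder renaming.
Result: False

Answer: no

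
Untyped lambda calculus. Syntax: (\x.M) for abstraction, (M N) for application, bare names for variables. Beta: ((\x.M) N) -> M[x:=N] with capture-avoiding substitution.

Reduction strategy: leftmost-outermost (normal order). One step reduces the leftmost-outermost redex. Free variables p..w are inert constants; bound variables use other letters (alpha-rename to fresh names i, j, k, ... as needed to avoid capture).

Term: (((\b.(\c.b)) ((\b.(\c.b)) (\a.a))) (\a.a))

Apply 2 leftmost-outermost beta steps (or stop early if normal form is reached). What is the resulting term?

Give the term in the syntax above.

Step 0: (((\b.(\c.b)) ((\b.(\c.b)) (\a.a))) (\a.a))
Step 1: ((\c.((\b.(\c.b)) (\a.a))) (\a.a))
Step 2: ((\b.(\c.b)) (\a.a))

Answer: ((\b.(\c.b)) (\a.a))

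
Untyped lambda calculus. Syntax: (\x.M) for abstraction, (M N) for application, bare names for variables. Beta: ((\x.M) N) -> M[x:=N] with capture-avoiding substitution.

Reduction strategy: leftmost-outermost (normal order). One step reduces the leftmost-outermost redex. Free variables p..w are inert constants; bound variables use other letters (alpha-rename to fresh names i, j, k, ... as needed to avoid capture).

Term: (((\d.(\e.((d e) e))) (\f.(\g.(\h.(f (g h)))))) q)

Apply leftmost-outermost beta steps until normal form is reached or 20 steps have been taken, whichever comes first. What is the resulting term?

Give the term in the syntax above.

Step 0: (((\d.(\e.((d e) e))) (\f.(\g.(\h.(f (g h)))))) q)
Step 1: ((\e.(((\f.(\g.(\h.(f (g h))))) e) e)) q)
Step 2: (((\f.(\g.(\h.(f (g h))))) q) q)
Step 3: ((\g.(\h.(q (g h)))) q)
Step 4: (\h.(q (q h)))

Answer: (\h.(q (q h)))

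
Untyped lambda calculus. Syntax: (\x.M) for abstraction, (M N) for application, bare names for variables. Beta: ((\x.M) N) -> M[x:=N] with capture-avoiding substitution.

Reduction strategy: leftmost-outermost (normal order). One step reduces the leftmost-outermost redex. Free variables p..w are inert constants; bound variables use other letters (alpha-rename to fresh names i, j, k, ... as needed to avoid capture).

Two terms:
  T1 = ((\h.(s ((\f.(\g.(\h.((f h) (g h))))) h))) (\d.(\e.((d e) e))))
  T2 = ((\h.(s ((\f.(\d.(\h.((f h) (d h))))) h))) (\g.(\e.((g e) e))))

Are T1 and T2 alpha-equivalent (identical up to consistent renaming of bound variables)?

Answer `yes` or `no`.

Answer: yes

Derivation:
Term 1: ((\h.(s ((\f.(\g.(\h.((f h) (g h))))) h))) (\d.(\e.((d e) e))))
Term 2: ((\h.(s ((\f.(\d.(\h.((f h) (d h))))) h))) (\g.(\e.((g e) e))))
Alpha-equivalence: compare structure up to binder renaming.
Result: True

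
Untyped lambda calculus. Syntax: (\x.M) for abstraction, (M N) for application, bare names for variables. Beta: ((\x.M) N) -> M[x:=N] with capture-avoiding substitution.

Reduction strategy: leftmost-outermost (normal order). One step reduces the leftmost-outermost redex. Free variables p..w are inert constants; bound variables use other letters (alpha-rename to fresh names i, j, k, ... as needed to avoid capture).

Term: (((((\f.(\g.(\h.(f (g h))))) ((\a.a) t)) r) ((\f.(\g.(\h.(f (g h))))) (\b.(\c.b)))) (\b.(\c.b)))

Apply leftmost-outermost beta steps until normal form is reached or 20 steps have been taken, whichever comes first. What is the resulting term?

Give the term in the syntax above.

Answer: ((t (r (\g.(\h.(\c.(g h)))))) (\b.(\c.b)))

Derivation:
Step 0: (((((\f.(\g.(\h.(f (g h))))) ((\a.a) t)) r) ((\f.(\g.(\h.(f (g h))))) (\b.(\c.b)))) (\b.(\c.b)))
Step 1: ((((\g.(\h.(((\a.a) t) (g h)))) r) ((\f.(\g.(\h.(f (g h))))) (\b.(\c.b)))) (\b.(\c.b)))
Step 2: (((\h.(((\a.a) t) (r h))) ((\f.(\g.(\h.(f (g h))))) (\b.(\c.b)))) (\b.(\c.b)))
Step 3: ((((\a.a) t) (r ((\f.(\g.(\h.(f (g h))))) (\b.(\c.b))))) (\b.(\c.b)))
Step 4: ((t (r ((\f.(\g.(\h.(f (g h))))) (\b.(\c.b))))) (\b.(\c.b)))
Step 5: ((t (r (\g.(\h.((\b.(\c.b)) (g h)))))) (\b.(\c.b)))
Step 6: ((t (r (\g.(\h.(\c.(g h)))))) (\b.(\c.b)))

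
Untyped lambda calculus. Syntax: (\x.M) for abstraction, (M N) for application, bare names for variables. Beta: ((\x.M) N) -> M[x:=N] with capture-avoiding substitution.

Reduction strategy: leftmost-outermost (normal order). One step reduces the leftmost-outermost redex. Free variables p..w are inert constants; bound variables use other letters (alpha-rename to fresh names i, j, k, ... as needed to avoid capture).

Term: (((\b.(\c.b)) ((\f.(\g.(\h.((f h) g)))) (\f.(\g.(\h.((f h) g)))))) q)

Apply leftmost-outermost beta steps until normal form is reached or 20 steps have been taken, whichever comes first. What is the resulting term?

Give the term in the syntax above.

Step 0: (((\b.(\c.b)) ((\f.(\g.(\h.((f h) g)))) (\f.(\g.(\h.((f h) g)))))) q)
Step 1: ((\c.((\f.(\g.(\h.((f h) g)))) (\f.(\g.(\h.((f h) g)))))) q)
Step 2: ((\f.(\g.(\h.((f h) g)))) (\f.(\g.(\h.((f h) g)))))
Step 3: (\g.(\h.(((\f.(\g.(\h.((f h) g)))) h) g)))
Step 4: (\g.(\h.((\g.(\i.((h i) g))) g)))
Step 5: (\g.(\h.(\i.((h i) g))))

Answer: (\g.(\h.(\i.((h i) g))))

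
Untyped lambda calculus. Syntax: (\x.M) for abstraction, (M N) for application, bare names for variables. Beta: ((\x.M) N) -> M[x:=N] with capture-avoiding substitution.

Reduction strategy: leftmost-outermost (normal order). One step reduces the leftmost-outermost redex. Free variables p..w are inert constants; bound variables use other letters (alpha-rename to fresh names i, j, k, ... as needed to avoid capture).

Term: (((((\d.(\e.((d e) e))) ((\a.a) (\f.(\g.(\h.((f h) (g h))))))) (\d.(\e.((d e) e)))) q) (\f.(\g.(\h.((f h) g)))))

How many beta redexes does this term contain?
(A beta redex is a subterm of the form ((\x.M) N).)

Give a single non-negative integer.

Term: (((((\d.(\e.((d e) e))) ((\a.a) (\f.(\g.(\h.((f h) (g h))))))) (\d.(\e.((d e) e)))) q) (\f.(\g.(\h.((f h) g)))))
  Redex: ((\d.(\e.((d e) e))) ((\a.a) (\f.(\g.(\h.((f h) (g h)))))))
  Redex: ((\a.a) (\f.(\g.(\h.((f h) (g h))))))
Total redexes: 2

Answer: 2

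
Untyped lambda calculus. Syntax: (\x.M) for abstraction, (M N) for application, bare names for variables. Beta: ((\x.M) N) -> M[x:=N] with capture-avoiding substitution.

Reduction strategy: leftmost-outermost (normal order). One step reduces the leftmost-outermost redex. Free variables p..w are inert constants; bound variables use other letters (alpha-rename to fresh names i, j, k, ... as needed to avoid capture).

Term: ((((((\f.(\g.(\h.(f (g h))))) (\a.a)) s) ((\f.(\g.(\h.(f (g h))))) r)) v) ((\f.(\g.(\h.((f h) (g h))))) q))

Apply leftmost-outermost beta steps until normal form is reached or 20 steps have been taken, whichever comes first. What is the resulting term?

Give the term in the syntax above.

Answer: (((s (\g.(\h.(r (g h))))) v) (\g.(\h.((q h) (g h)))))

Derivation:
Step 0: ((((((\f.(\g.(\h.(f (g h))))) (\a.a)) s) ((\f.(\g.(\h.(f (g h))))) r)) v) ((\f.(\g.(\h.((f h) (g h))))) q))
Step 1: (((((\g.(\h.((\a.a) (g h)))) s) ((\f.(\g.(\h.(f (g h))))) r)) v) ((\f.(\g.(\h.((f h) (g h))))) q))
Step 2: ((((\h.((\a.a) (s h))) ((\f.(\g.(\h.(f (g h))))) r)) v) ((\f.(\g.(\h.((f h) (g h))))) q))
Step 3: ((((\a.a) (s ((\f.(\g.(\h.(f (g h))))) r))) v) ((\f.(\g.(\h.((f h) (g h))))) q))
Step 4: (((s ((\f.(\g.(\h.(f (g h))))) r)) v) ((\f.(\g.(\h.((f h) (g h))))) q))
Step 5: (((s (\g.(\h.(r (g h))))) v) ((\f.(\g.(\h.((f h) (g h))))) q))
Step 6: (((s (\g.(\h.(r (g h))))) v) (\g.(\h.((q h) (g h)))))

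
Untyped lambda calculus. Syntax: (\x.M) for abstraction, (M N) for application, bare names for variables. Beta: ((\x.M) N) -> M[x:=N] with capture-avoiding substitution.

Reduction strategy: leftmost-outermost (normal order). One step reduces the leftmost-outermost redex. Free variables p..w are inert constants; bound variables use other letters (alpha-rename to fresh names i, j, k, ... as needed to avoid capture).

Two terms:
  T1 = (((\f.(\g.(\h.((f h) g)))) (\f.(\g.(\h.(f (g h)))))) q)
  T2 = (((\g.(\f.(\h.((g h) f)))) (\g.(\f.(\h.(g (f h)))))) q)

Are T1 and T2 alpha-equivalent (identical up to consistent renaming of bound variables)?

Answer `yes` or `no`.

Answer: yes

Derivation:
Term 1: (((\f.(\g.(\h.((f h) g)))) (\f.(\g.(\h.(f (g h)))))) q)
Term 2: (((\g.(\f.(\h.((g h) f)))) (\g.(\f.(\h.(g (f h)))))) q)
Alpha-equivalence: compare structure up to binder renaming.
Result: True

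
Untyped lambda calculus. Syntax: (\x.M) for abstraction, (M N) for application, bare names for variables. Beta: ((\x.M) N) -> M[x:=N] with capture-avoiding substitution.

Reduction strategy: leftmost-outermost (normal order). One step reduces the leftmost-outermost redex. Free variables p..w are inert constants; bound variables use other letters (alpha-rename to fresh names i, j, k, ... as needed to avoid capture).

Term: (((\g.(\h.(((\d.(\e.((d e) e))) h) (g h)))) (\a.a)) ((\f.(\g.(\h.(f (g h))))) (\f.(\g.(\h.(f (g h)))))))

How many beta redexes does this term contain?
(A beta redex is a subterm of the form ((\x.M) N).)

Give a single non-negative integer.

Term: (((\g.(\h.(((\d.(\e.((d e) e))) h) (g h)))) (\a.a)) ((\f.(\g.(\h.(f (g h))))) (\f.(\g.(\h.(f (g h)))))))
  Redex: ((\g.(\h.(((\d.(\e.((d e) e))) h) (g h)))) (\a.a))
  Redex: ((\d.(\e.((d e) e))) h)
  Redex: ((\f.(\g.(\h.(f (g h))))) (\f.(\g.(\h.(f (g h))))))
Total redexes: 3

Answer: 3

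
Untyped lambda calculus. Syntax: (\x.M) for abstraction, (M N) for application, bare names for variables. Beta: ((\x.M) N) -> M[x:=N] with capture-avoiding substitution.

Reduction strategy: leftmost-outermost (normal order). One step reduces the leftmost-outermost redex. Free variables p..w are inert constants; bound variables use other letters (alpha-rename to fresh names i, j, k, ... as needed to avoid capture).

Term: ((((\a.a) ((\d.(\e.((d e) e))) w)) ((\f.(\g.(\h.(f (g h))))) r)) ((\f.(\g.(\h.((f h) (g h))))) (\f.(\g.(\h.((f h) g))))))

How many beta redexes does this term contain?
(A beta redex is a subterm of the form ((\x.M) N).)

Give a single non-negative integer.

Answer: 4

Derivation:
Term: ((((\a.a) ((\d.(\e.((d e) e))) w)) ((\f.(\g.(\h.(f (g h))))) r)) ((\f.(\g.(\h.((f h) (g h))))) (\f.(\g.(\h.((f h) g))))))
  Redex: ((\a.a) ((\d.(\e.((d e) e))) w))
  Redex: ((\d.(\e.((d e) e))) w)
  Redex: ((\f.(\g.(\h.(f (g h))))) r)
  Redex: ((\f.(\g.(\h.((f h) (g h))))) (\f.(\g.(\h.((f h) g)))))
Total redexes: 4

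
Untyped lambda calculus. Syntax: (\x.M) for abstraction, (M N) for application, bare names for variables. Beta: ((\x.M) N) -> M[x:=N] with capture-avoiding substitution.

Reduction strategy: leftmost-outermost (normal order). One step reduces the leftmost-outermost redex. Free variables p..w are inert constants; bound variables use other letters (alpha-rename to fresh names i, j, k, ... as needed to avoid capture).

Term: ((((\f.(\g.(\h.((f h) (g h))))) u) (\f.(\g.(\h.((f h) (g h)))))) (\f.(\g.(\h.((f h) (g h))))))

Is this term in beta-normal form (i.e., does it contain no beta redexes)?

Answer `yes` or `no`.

Term: ((((\f.(\g.(\h.((f h) (g h))))) u) (\f.(\g.(\h.((f h) (g h)))))) (\f.(\g.(\h.((f h) (g h))))))
Found 1 beta redex(es).

Answer: no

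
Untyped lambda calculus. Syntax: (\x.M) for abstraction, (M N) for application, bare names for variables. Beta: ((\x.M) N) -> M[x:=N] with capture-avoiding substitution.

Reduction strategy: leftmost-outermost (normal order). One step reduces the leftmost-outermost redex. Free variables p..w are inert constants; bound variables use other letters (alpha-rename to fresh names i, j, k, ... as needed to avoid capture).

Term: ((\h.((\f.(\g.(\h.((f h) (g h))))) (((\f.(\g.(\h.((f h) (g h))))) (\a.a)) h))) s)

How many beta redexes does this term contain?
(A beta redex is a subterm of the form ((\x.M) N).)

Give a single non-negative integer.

Answer: 3

Derivation:
Term: ((\h.((\f.(\g.(\h.((f h) (g h))))) (((\f.(\g.(\h.((f h) (g h))))) (\a.a)) h))) s)
  Redex: ((\h.((\f.(\g.(\h.((f h) (g h))))) (((\f.(\g.(\h.((f h) (g h))))) (\a.a)) h))) s)
  Redex: ((\f.(\g.(\h.((f h) (g h))))) (((\f.(\g.(\h.((f h) (g h))))) (\a.a)) h))
  Redex: ((\f.(\g.(\h.((f h) (g h))))) (\a.a))
Total redexes: 3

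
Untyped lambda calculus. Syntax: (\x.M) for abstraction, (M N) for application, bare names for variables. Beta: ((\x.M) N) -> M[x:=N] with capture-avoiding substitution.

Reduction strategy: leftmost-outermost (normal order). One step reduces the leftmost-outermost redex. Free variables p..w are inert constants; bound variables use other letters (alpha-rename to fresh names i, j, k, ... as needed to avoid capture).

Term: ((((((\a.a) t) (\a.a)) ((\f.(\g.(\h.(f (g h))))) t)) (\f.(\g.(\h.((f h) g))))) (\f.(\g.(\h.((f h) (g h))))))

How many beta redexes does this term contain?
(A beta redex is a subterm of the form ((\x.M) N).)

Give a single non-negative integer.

Answer: 2

Derivation:
Term: ((((((\a.a) t) (\a.a)) ((\f.(\g.(\h.(f (g h))))) t)) (\f.(\g.(\h.((f h) g))))) (\f.(\g.(\h.((f h) (g h))))))
  Redex: ((\a.a) t)
  Redex: ((\f.(\g.(\h.(f (g h))))) t)
Total redexes: 2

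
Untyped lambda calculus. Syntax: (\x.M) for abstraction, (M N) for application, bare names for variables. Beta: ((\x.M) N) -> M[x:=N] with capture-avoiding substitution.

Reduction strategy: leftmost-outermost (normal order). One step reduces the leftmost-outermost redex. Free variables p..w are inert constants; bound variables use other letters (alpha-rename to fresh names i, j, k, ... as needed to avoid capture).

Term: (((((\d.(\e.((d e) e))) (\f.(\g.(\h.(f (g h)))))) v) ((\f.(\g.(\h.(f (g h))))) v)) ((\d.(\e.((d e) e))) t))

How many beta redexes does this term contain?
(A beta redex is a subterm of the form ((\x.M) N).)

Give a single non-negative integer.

Term: (((((\d.(\e.((d e) e))) (\f.(\g.(\h.(f (g h)))))) v) ((\f.(\g.(\h.(f (g h))))) v)) ((\d.(\e.((d e) e))) t))
  Redex: ((\d.(\e.((d e) e))) (\f.(\g.(\h.(f (g h))))))
  Redex: ((\f.(\g.(\h.(f (g h))))) v)
  Redex: ((\d.(\e.((d e) e))) t)
Total redexes: 3

Answer: 3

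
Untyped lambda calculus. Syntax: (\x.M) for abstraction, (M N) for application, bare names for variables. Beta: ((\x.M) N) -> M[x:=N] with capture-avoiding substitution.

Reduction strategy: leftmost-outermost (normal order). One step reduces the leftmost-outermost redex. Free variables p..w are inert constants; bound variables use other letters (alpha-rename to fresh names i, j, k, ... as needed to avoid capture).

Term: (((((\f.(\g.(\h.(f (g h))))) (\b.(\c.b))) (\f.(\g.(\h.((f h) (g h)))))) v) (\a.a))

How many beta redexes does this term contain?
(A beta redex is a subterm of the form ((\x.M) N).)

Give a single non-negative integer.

Answer: 1

Derivation:
Term: (((((\f.(\g.(\h.(f (g h))))) (\b.(\c.b))) (\f.(\g.(\h.((f h) (g h)))))) v) (\a.a))
  Redex: ((\f.(\g.(\h.(f (g h))))) (\b.(\c.b)))
Total redexes: 1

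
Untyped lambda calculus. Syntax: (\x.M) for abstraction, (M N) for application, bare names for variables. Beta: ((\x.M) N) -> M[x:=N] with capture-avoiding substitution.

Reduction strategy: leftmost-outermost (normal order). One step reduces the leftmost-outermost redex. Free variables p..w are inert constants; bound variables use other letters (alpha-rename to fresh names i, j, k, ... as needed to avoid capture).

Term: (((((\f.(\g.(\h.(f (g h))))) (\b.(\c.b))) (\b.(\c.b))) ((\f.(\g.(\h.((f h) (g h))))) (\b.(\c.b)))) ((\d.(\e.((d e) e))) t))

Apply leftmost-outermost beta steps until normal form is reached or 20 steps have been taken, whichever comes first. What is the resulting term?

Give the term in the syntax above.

Step 0: (((((\f.(\g.(\h.(f (g h))))) (\b.(\c.b))) (\b.(\c.b))) ((\f.(\g.(\h.((f h) (g h))))) (\b.(\c.b)))) ((\d.(\e.((d e) e))) t))
Step 1: ((((\g.(\h.((\b.(\c.b)) (g h)))) (\b.(\c.b))) ((\f.(\g.(\h.((f h) (g h))))) (\b.(\c.b)))) ((\d.(\e.((d e) e))) t))
Step 2: (((\h.((\b.(\c.b)) ((\b.(\c.b)) h))) ((\f.(\g.(\h.((f h) (g h))))) (\b.(\c.b)))) ((\d.(\e.((d e) e))) t))
Step 3: (((\b.(\c.b)) ((\b.(\c.b)) ((\f.(\g.(\h.((f h) (g h))))) (\b.(\c.b))))) ((\d.(\e.((d e) e))) t))
Step 4: ((\c.((\b.(\c.b)) ((\f.(\g.(\h.((f h) (g h))))) (\b.(\c.b))))) ((\d.(\e.((d e) e))) t))
Step 5: ((\b.(\c.b)) ((\f.(\g.(\h.((f h) (g h))))) (\b.(\c.b))))
Step 6: (\c.((\f.(\g.(\h.((f h) (g h))))) (\b.(\c.b))))
Step 7: (\c.(\g.(\h.(((\b.(\c.b)) h) (g h)))))
Step 8: (\c.(\g.(\h.((\c.h) (g h)))))
Step 9: (\c.(\g.(\h.h)))

Answer: (\c.(\g.(\h.h)))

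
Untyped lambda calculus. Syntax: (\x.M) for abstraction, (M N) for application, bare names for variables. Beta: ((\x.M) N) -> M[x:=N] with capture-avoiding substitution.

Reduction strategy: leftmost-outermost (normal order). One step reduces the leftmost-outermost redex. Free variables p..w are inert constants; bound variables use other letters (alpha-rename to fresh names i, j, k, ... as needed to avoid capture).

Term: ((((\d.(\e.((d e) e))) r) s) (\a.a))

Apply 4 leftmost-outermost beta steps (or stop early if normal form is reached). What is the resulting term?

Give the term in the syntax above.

Answer: (((r s) s) (\a.a))

Derivation:
Step 0: ((((\d.(\e.((d e) e))) r) s) (\a.a))
Step 1: (((\e.((r e) e)) s) (\a.a))
Step 2: (((r s) s) (\a.a))
Step 3: (normal form reached)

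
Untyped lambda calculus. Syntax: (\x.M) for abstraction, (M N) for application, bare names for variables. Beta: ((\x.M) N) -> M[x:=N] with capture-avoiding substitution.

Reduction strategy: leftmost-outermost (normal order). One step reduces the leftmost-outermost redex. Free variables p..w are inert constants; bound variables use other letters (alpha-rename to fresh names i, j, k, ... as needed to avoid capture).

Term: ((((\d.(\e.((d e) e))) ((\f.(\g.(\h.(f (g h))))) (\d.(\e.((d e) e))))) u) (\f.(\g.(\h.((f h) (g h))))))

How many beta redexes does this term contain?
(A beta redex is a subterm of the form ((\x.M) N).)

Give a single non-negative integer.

Term: ((((\d.(\e.((d e) e))) ((\f.(\g.(\h.(f (g h))))) (\d.(\e.((d e) e))))) u) (\f.(\g.(\h.((f h) (g h))))))
  Redex: ((\d.(\e.((d e) e))) ((\f.(\g.(\h.(f (g h))))) (\d.(\e.((d e) e)))))
  Redex: ((\f.(\g.(\h.(f (g h))))) (\d.(\e.((d e) e))))
Total redexes: 2

Answer: 2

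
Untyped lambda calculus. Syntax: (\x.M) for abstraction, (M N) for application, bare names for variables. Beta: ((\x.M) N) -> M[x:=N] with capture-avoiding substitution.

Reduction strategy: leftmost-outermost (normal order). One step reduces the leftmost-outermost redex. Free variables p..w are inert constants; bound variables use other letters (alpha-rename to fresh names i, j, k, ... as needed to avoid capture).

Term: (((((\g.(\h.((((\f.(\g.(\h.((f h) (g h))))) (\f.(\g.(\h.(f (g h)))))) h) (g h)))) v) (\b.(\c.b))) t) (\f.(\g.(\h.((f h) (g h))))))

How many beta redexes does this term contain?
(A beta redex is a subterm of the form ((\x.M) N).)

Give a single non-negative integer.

Term: (((((\g.(\h.((((\f.(\g.(\h.((f h) (g h))))) (\f.(\g.(\h.(f (g h)))))) h) (g h)))) v) (\b.(\c.b))) t) (\f.(\g.(\h.((f h) (g h))))))
  Redex: ((\g.(\h.((((\f.(\g.(\h.((f h) (g h))))) (\f.(\g.(\h.(f (g h)))))) h) (g h)))) v)
  Redex: ((\f.(\g.(\h.((f h) (g h))))) (\f.(\g.(\h.(f (g h))))))
Total redexes: 2

Answer: 2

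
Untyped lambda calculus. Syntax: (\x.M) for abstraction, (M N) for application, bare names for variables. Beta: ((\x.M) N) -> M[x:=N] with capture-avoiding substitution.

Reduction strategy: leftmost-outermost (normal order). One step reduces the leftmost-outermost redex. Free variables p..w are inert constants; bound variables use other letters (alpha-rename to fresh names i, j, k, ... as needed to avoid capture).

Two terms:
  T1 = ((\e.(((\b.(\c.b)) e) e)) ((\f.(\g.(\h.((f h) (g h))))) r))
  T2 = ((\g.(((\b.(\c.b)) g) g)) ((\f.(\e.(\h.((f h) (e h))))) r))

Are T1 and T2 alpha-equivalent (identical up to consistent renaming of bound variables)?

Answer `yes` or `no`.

Answer: yes

Derivation:
Term 1: ((\e.(((\b.(\c.b)) e) e)) ((\f.(\g.(\h.((f h) (g h))))) r))
Term 2: ((\g.(((\b.(\c.b)) g) g)) ((\f.(\e.(\h.((f h) (e h))))) r))
Alpha-equivalence: compare structure up to binder renaming.
Result: True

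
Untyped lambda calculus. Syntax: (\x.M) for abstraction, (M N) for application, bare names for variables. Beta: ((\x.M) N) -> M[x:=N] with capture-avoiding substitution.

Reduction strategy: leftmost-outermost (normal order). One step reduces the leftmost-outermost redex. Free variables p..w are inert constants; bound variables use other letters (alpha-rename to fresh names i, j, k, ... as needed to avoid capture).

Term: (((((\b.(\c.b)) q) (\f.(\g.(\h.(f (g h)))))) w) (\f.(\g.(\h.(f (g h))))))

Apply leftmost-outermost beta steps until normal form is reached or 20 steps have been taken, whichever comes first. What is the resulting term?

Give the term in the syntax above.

Step 0: (((((\b.(\c.b)) q) (\f.(\g.(\h.(f (g h)))))) w) (\f.(\g.(\h.(f (g h))))))
Step 1: ((((\c.q) (\f.(\g.(\h.(f (g h)))))) w) (\f.(\g.(\h.(f (g h))))))
Step 2: ((q w) (\f.(\g.(\h.(f (g h))))))

Answer: ((q w) (\f.(\g.(\h.(f (g h))))))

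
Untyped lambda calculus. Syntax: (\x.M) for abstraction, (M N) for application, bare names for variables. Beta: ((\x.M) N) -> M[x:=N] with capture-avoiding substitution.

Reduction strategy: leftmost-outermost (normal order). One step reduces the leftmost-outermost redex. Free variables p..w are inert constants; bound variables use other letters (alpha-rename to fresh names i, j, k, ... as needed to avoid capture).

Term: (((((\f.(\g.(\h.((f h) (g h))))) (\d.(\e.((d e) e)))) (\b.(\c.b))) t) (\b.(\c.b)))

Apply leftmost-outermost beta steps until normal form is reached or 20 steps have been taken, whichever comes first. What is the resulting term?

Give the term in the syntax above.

Step 0: (((((\f.(\g.(\h.((f h) (g h))))) (\d.(\e.((d e) e)))) (\b.(\c.b))) t) (\b.(\c.b)))
Step 1: ((((\g.(\h.(((\d.(\e.((d e) e))) h) (g h)))) (\b.(\c.b))) t) (\b.(\c.b)))
Step 2: (((\h.(((\d.(\e.((d e) e))) h) ((\b.(\c.b)) h))) t) (\b.(\c.b)))
Step 3: ((((\d.(\e.((d e) e))) t) ((\b.(\c.b)) t)) (\b.(\c.b)))
Step 4: (((\e.((t e) e)) ((\b.(\c.b)) t)) (\b.(\c.b)))
Step 5: (((t ((\b.(\c.b)) t)) ((\b.(\c.b)) t)) (\b.(\c.b)))
Step 6: (((t (\c.t)) ((\b.(\c.b)) t)) (\b.(\c.b)))
Step 7: (((t (\c.t)) (\c.t)) (\b.(\c.b)))

Answer: (((t (\c.t)) (\c.t)) (\b.(\c.b)))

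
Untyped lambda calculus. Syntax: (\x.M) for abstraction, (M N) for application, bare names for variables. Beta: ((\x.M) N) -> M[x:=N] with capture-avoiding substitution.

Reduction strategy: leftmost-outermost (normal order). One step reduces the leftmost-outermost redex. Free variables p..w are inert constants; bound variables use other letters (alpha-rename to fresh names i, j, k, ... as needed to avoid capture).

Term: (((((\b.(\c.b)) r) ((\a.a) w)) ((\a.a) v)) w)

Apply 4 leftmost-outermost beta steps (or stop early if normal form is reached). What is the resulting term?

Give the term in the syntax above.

Answer: ((r v) w)

Derivation:
Step 0: (((((\b.(\c.b)) r) ((\a.a) w)) ((\a.a) v)) w)
Step 1: ((((\c.r) ((\a.a) w)) ((\a.a) v)) w)
Step 2: ((r ((\a.a) v)) w)
Step 3: ((r v) w)
Step 4: (normal form reached)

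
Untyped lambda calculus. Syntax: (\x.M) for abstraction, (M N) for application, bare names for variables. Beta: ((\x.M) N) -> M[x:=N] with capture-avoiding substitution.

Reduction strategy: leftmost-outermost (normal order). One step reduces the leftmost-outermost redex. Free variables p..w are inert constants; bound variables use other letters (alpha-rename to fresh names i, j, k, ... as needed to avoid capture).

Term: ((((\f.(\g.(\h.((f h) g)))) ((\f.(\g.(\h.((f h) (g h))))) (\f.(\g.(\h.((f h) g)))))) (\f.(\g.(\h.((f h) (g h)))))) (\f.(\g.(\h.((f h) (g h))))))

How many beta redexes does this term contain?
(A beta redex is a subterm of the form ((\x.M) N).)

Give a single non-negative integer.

Answer: 2

Derivation:
Term: ((((\f.(\g.(\h.((f h) g)))) ((\f.(\g.(\h.((f h) (g h))))) (\f.(\g.(\h.((f h) g)))))) (\f.(\g.(\h.((f h) (g h)))))) (\f.(\g.(\h.((f h) (g h))))))
  Redex: ((\f.(\g.(\h.((f h) g)))) ((\f.(\g.(\h.((f h) (g h))))) (\f.(\g.(\h.((f h) g))))))
  Redex: ((\f.(\g.(\h.((f h) (g h))))) (\f.(\g.(\h.((f h) g)))))
Total redexes: 2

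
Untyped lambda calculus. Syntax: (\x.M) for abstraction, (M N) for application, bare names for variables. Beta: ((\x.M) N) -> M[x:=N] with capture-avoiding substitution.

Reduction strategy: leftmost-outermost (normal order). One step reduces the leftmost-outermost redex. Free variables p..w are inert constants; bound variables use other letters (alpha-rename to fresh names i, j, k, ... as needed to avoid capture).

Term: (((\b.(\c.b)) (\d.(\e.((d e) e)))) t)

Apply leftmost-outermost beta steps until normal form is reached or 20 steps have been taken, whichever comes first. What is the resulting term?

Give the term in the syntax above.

Step 0: (((\b.(\c.b)) (\d.(\e.((d e) e)))) t)
Step 1: ((\c.(\d.(\e.((d e) e)))) t)
Step 2: (\d.(\e.((d e) e)))

Answer: (\d.(\e.((d e) e)))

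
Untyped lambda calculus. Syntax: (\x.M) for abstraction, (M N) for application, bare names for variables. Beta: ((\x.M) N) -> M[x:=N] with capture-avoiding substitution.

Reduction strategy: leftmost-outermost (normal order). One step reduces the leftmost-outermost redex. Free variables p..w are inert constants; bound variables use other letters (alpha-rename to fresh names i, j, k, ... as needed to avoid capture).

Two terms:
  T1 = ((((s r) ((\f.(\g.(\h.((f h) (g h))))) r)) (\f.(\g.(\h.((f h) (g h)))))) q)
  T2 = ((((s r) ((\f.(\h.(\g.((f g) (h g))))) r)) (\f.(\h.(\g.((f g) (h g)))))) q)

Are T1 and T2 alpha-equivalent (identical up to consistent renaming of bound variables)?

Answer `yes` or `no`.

Answer: yes

Derivation:
Term 1: ((((s r) ((\f.(\g.(\h.((f h) (g h))))) r)) (\f.(\g.(\h.((f h) (g h)))))) q)
Term 2: ((((s r) ((\f.(\h.(\g.((f g) (h g))))) r)) (\f.(\h.(\g.((f g) (h g)))))) q)
Alpha-equivalence: compare structure up to binder renaming.
Result: True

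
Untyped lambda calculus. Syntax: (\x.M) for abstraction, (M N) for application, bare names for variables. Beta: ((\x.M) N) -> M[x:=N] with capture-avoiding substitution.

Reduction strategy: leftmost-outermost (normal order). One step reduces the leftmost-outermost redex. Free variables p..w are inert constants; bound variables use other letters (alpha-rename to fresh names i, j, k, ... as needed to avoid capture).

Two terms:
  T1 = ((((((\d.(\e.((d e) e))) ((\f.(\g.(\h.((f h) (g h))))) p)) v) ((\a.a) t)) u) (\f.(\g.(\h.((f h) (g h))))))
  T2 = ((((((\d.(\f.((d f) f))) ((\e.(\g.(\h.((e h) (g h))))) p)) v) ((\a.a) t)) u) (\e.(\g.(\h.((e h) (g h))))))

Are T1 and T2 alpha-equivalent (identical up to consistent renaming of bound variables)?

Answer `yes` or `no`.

Answer: yes

Derivation:
Term 1: ((((((\d.(\e.((d e) e))) ((\f.(\g.(\h.((f h) (g h))))) p)) v) ((\a.a) t)) u) (\f.(\g.(\h.((f h) (g h))))))
Term 2: ((((((\d.(\f.((d f) f))) ((\e.(\g.(\h.((e h) (g h))))) p)) v) ((\a.a) t)) u) (\e.(\g.(\h.((e h) (g h))))))
Alpha-equivalence: compare structure up to binder renaming.
Result: True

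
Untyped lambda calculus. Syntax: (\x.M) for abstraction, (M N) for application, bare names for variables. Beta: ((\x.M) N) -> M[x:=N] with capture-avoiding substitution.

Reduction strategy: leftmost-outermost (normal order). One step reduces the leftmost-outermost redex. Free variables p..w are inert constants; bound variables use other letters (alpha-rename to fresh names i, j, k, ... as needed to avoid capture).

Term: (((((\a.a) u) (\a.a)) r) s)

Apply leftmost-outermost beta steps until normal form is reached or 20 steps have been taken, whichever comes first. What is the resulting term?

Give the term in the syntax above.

Step 0: (((((\a.a) u) (\a.a)) r) s)
Step 1: (((u (\a.a)) r) s)

Answer: (((u (\a.a)) r) s)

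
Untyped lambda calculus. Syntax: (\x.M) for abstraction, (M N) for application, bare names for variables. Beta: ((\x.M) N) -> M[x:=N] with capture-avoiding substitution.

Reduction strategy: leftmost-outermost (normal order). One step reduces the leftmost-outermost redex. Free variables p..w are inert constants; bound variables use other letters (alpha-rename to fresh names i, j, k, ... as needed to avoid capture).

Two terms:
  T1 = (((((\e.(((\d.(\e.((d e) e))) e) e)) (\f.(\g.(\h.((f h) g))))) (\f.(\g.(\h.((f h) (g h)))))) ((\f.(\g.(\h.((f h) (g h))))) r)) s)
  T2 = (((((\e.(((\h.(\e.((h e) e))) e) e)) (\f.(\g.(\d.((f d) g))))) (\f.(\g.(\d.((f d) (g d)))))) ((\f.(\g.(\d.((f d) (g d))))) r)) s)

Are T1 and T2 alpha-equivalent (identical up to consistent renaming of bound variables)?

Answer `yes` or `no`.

Answer: yes

Derivation:
Term 1: (((((\e.(((\d.(\e.((d e) e))) e) e)) (\f.(\g.(\h.((f h) g))))) (\f.(\g.(\h.((f h) (g h)))))) ((\f.(\g.(\h.((f h) (g h))))) r)) s)
Term 2: (((((\e.(((\h.(\e.((h e) e))) e) e)) (\f.(\g.(\d.((f d) g))))) (\f.(\g.(\d.((f d) (g d)))))) ((\f.(\g.(\d.((f d) (g d))))) r)) s)
Alpha-equivalence: compare structure up to binder renaming.
Result: True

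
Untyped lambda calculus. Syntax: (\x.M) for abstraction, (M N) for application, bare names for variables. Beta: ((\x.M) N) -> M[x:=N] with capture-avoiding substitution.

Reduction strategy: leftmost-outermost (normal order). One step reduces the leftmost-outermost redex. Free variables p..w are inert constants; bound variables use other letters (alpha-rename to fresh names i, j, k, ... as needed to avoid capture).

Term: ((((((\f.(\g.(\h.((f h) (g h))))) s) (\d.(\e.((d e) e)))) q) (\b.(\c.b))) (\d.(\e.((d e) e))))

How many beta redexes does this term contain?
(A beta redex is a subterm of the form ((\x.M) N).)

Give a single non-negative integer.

Term: ((((((\f.(\g.(\h.((f h) (g h))))) s) (\d.(\e.((d e) e)))) q) (\b.(\c.b))) (\d.(\e.((d e) e))))
  Redex: ((\f.(\g.(\h.((f h) (g h))))) s)
Total redexes: 1

Answer: 1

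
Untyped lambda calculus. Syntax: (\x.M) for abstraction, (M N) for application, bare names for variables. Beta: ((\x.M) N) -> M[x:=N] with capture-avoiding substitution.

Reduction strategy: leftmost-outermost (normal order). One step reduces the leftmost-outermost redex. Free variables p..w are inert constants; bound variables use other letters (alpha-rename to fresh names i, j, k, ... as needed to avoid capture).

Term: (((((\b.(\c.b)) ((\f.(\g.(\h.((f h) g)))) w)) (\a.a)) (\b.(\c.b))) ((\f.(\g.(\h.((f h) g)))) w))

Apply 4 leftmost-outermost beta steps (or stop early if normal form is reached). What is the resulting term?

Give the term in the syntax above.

Answer: ((\h.((w h) (\b.(\c.b)))) ((\f.(\g.(\h.((f h) g)))) w))

Derivation:
Step 0: (((((\b.(\c.b)) ((\f.(\g.(\h.((f h) g)))) w)) (\a.a)) (\b.(\c.b))) ((\f.(\g.(\h.((f h) g)))) w))
Step 1: ((((\c.((\f.(\g.(\h.((f h) g)))) w)) (\a.a)) (\b.(\c.b))) ((\f.(\g.(\h.((f h) g)))) w))
Step 2: ((((\f.(\g.(\h.((f h) g)))) w) (\b.(\c.b))) ((\f.(\g.(\h.((f h) g)))) w))
Step 3: (((\g.(\h.((w h) g))) (\b.(\c.b))) ((\f.(\g.(\h.((f h) g)))) w))
Step 4: ((\h.((w h) (\b.(\c.b)))) ((\f.(\g.(\h.((f h) g)))) w))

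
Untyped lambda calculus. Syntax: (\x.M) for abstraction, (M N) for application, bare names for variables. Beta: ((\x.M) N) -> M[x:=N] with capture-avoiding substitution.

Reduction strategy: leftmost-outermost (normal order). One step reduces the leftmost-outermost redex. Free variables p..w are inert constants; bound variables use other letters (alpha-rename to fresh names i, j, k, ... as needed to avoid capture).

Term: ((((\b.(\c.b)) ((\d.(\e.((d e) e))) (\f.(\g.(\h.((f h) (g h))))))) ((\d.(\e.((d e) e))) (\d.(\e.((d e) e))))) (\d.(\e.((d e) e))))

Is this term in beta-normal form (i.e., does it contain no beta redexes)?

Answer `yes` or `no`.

Answer: no

Derivation:
Term: ((((\b.(\c.b)) ((\d.(\e.((d e) e))) (\f.(\g.(\h.((f h) (g h))))))) ((\d.(\e.((d e) e))) (\d.(\e.((d e) e))))) (\d.(\e.((d e) e))))
Found 3 beta redex(es).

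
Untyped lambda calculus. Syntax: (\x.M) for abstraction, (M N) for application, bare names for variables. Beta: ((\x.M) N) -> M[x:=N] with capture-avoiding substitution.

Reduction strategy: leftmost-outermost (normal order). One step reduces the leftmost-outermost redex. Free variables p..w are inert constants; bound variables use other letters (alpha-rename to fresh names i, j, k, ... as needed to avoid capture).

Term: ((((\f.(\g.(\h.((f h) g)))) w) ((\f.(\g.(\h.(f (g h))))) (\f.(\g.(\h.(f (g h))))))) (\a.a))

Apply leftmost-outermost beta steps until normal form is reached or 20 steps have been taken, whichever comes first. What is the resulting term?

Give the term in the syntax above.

Answer: ((w (\a.a)) (\g.(\h.(\i.(\j.((g h) (i j)))))))

Derivation:
Step 0: ((((\f.(\g.(\h.((f h) g)))) w) ((\f.(\g.(\h.(f (g h))))) (\f.(\g.(\h.(f (g h))))))) (\a.a))
Step 1: (((\g.(\h.((w h) g))) ((\f.(\g.(\h.(f (g h))))) (\f.(\g.(\h.(f (g h))))))) (\a.a))
Step 2: ((\h.((w h) ((\f.(\g.(\h.(f (g h))))) (\f.(\g.(\h.(f (g h)))))))) (\a.a))
Step 3: ((w (\a.a)) ((\f.(\g.(\h.(f (g h))))) (\f.(\g.(\h.(f (g h)))))))
Step 4: ((w (\a.a)) (\g.(\h.((\f.(\g.(\h.(f (g h))))) (g h)))))
Step 5: ((w (\a.a)) (\g.(\h.(\i.(\j.((g h) (i j)))))))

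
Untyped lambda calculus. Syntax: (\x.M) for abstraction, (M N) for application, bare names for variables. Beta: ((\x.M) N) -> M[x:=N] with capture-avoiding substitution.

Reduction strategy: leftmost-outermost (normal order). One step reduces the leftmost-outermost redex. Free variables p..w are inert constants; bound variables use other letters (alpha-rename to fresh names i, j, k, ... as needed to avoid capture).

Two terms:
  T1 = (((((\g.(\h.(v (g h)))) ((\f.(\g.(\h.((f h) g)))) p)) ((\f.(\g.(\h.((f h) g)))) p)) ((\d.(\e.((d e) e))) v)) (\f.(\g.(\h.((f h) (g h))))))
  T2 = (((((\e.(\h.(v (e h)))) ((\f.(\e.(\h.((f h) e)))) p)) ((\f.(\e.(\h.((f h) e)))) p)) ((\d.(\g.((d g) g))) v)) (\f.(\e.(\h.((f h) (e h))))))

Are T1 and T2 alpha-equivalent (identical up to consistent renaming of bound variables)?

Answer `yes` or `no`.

Answer: yes

Derivation:
Term 1: (((((\g.(\h.(v (g h)))) ((\f.(\g.(\h.((f h) g)))) p)) ((\f.(\g.(\h.((f h) g)))) p)) ((\d.(\e.((d e) e))) v)) (\f.(\g.(\h.((f h) (g h))))))
Term 2: (((((\e.(\h.(v (e h)))) ((\f.(\e.(\h.((f h) e)))) p)) ((\f.(\e.(\h.((f h) e)))) p)) ((\d.(\g.((d g) g))) v)) (\f.(\e.(\h.((f h) (e h))))))
Alpha-equivalence: compare structure up to binder renaming.
Result: True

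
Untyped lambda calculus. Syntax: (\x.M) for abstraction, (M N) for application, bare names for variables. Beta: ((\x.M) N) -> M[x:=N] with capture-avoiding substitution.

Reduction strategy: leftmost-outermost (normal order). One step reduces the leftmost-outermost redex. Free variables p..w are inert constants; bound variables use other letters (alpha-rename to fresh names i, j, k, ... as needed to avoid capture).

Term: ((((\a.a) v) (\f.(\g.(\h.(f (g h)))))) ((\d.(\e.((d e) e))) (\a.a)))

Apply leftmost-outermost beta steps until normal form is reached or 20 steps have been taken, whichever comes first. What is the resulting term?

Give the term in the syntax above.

Answer: ((v (\f.(\g.(\h.(f (g h)))))) (\e.(e e)))

Derivation:
Step 0: ((((\a.a) v) (\f.(\g.(\h.(f (g h)))))) ((\d.(\e.((d e) e))) (\a.a)))
Step 1: ((v (\f.(\g.(\h.(f (g h)))))) ((\d.(\e.((d e) e))) (\a.a)))
Step 2: ((v (\f.(\g.(\h.(f (g h)))))) (\e.(((\a.a) e) e)))
Step 3: ((v (\f.(\g.(\h.(f (g h)))))) (\e.(e e)))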